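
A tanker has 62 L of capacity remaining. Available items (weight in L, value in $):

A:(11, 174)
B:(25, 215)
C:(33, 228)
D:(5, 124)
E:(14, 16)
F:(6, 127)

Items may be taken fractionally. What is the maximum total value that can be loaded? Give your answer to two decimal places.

Order: D (124/5=24.80) > F (127/6=21.17) > A (174/11=15.82) > B (215/25=8.60) > C (228/33=6.91) > E (16/14=1.14)
Fill: take D (5 @ 124) → take F (6 @ 127) → take A (11 @ 174) → take B (25 @ 215) → take 15/33 of C → 103.64; 62/62 used.
Total value = 743.64

743.64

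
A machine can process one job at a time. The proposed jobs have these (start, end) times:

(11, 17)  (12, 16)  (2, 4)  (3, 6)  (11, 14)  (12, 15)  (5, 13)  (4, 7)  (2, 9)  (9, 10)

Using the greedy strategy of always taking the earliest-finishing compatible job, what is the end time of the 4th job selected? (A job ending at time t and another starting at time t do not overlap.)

14

Greedy by earliest finish: after sorting by end time, pick each interval compatible with the last pick.
Sorted by end: (2,4)  (3,6)  (4,7)  (2,9)  (9,10)  (5,13)  (11,14)  (12,15)  (12,16)  (11,17)
take (2,4); skip (3,6); take (4,7); take (9,10); take (11,14); skip (12,15).
Selected: (2,4) (4,7) (9,10) (11,14)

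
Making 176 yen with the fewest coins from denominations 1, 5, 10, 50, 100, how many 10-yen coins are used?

176 = 1×100 + 1×50 + 2×10 + 1×5 + 1×1
Count of 10: 2

2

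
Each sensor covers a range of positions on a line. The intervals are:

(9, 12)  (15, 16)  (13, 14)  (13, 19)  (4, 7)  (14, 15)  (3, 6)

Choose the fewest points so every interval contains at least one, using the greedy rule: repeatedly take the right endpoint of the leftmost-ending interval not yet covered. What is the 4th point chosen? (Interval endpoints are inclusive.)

16

Sorted: [3,6] [4,7] [9,12] [13,14] [14,15] [15,16] [13,19]
{[3,6],[4,7]} hit by 6; {[9,12]} hit by 12; {[13,14],[14,15]} hit by 14; {[15,16],[13,19]} hit by 16.
Points: 6, 12, 14, 16 (4 total).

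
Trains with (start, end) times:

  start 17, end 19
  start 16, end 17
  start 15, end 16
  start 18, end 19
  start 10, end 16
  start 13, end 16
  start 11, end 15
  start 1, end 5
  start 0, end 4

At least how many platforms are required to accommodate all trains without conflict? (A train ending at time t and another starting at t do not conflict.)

3

The answer is the maximum number of intervals overlapping at any instant.
starts: [0, 1, 10, 11, 13, 15, 16, 17, 18]
ends:   [4, 5, 15, 16, 16, 16, 17, 19, 19]
s0→1 s1→2 e4→1 e5→0 s10→1 s11→2 s13→3  — peak 3.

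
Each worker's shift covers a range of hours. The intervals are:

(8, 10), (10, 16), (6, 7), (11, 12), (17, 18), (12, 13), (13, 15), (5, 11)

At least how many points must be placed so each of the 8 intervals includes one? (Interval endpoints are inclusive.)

Sorted: [6,7] [8,10] [5,11] [11,12] [12,13] [13,15] [10,16] [17,18]
{[6,7]} hit by 7; {[8,10],[5,11]} hit by 10; {[11,12],[12,13]} hit by 12; {[13,15],[10,16]} hit by 15; {[17,18]} hit by 18.
Points: 7, 10, 12, 15, 18 (5 total).

5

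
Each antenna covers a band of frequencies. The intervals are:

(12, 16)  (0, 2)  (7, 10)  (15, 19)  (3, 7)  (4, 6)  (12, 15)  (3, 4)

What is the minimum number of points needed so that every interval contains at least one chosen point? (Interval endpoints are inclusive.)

4

Process intervals by earliest right end; each time one isn't hit yet, stab at its right endpoint.
Sorted: [0,2] [3,4] [4,6] [3,7] [7,10] [12,15] [12,16] [15,19]
{[0,2]} hit by 2; {[3,4],[4,6],[3,7]} hit by 4; {[7,10]} hit by 10; {[12,15],[12,16],[15,19]} hit by 15.
Points: 2, 4, 10, 15 (4 total).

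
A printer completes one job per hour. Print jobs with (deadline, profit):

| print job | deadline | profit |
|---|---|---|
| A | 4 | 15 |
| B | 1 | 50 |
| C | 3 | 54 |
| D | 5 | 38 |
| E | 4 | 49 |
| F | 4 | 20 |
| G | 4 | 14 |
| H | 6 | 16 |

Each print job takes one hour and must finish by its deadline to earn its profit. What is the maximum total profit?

By profit: C(d3,54), B(d1,50), E(d4,49), D(d5,38), F(d4,20), H(d6,16), A(d4,15), G(d4,14)
C→slot 3; B→slot 1; E→slot 4; D→slot 5; F→slot 2; H→slot 6; A skipped; G skipped.
Profit = 50 + 20 + 54 + 49 + 38 + 16 = 227

227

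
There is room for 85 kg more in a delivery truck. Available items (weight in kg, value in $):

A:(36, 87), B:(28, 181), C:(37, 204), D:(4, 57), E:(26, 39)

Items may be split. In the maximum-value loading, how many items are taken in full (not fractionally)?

Greedy by value/weight ratio, highest first.
Ratios (sorted): D 14.25, B 6.46, C 5.51, A 2.42, E 1.50
take D (4 @ 57); take B (28 @ 181); take C (37 @ 204); take 16/36 of A → 38.67. Capacity used 85/85.
3 item(s) taken whole; one partial (take 16/36 of A).

3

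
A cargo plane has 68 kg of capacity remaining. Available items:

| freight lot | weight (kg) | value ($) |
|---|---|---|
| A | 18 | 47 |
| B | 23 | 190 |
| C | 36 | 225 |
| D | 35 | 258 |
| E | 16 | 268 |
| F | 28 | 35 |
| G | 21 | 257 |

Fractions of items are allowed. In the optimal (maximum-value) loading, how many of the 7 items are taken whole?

Order: E (268/16=16.75) > G (257/21=12.24) > B (190/23=8.26) > D (258/35=7.37) > C (225/36=6.25) > A (47/18=2.61) > F (35/28=1.25)
Fill: take E (16 @ 268) → take G (21 @ 257) → take B (23 @ 190) → take 8/35 of D → 58.97; 68/68 used.
3 item(s) taken whole; one partial (take 8/35 of D).

3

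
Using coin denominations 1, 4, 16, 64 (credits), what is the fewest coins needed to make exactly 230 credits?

Greedy: take as many of the largest coin as possible, then repeat with the remainder.
230 = 3×64 + 2×16 + 1×4 + 2×1
Total coins = 3 + 2 + 1 + 2 = 8

8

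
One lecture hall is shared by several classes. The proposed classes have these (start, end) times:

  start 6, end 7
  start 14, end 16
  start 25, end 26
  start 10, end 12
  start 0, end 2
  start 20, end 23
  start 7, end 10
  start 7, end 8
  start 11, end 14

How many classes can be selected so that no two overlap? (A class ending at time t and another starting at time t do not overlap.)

7

Sorted by end: (0,2)  (6,7)  (7,8)  (7,10)  (10,12)  (11,14)  (14,16)  (20,23)  (25,26)
take (0,2); take (6,7); take (7,8); skip (7,10); take (10,12); take (14,16); take (20,23); take (25,26).
Selected 7 classes.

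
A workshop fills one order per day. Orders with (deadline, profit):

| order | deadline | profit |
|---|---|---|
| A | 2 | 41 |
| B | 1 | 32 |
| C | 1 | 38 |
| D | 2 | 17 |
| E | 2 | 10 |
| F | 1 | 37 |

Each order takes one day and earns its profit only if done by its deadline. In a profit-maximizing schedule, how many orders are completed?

2

Sort by profit descending; place each in the latest free slot ≤ its deadline.
Profit order: A=41 C=38 F=37 B=32 D=17 E=10
Assign: A→slot 2, C→slot 1, F skipped, B skipped, D skipped, E skipped.
Slots: [1:C] [2:A]
2 of 6 scheduled.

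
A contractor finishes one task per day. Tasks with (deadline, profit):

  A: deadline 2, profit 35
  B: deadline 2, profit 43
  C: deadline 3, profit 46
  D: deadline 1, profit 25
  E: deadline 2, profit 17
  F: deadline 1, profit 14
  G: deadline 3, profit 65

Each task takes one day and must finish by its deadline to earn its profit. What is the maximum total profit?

Profit order: G=65 C=46 B=43 A=35 D=25 E=17 F=14
Assign: G→slot 3, C→slot 2, B→slot 1, A skipped, D skipped, E skipped, F skipped.
Slots: [1:B] [2:C] [3:G]
Profit = 43 + 46 + 65 = 154

154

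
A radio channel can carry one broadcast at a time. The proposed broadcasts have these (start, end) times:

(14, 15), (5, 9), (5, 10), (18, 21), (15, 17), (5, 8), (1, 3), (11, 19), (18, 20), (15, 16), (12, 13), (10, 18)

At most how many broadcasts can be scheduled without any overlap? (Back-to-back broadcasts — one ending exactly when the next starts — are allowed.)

6

By end time: (1,3), (5,8), (5,9), (5,10), (12,13), (14,15), (15,16), (15,17), (10,18), (11,19), (18,20), (18,21).
Pick (1,3); next start ≥ 3 → (5,8); next start ≥ 8 → (12,13); next start ≥ 13 → (14,15); next start ≥ 15 → (15,16); next start ≥ 16 → (18,20).
Selected 6 broadcasts.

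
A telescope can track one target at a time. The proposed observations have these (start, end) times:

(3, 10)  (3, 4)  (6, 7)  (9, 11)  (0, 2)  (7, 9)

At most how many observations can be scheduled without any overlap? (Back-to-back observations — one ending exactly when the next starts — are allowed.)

Sorted by end: (0,2)  (3,4)  (6,7)  (7,9)  (3,10)  (9,11)
take (0,2); take (3,4); take (6,7); take (7,9); skip (3,10); take (9,11).
Selected 5 observations.

5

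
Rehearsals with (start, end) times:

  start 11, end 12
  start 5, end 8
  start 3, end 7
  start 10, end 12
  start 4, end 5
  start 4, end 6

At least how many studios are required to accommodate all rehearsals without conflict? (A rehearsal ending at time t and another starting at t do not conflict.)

Events (time:±→running): 3:+→1 4:+→2 4:+→3 … peak 3.

3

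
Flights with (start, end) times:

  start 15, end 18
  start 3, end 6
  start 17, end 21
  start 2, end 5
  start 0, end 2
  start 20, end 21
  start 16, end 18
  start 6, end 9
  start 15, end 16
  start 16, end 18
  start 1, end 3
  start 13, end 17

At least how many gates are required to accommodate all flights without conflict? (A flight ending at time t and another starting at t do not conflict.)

starts: [0, 1, 2, 3, 6, 13, 15, 15, 16, 16, 17, 20]
ends:   [2, 3, 5, 6, 9, 16, 17, 18, 18, 18, 21, 21]
s0→1 s1→2 e2→1 s2→2 e3→1 s3→2 e5→1 e6→0 s6→1 e9→0 s13→1 s15→2 s15→3 e16→2 s16→3 s16→4  — peak 4.

4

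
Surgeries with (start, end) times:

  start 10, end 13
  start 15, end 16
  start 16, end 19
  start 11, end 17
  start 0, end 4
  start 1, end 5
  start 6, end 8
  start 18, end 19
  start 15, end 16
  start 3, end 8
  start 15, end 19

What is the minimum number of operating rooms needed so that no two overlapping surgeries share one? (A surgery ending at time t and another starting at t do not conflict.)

4

Count concurrent intervals with a sweep; the peak is the room count.
Events (time:±→running): 0:+→1 1:+→2 3:+→3 4:-→2 5:-→1 6:+→2 8:-→1 8:-→0 10:+→1 11:+→2 13:-→1 15:+→2 15:+→3 15:+→4 … peak 4.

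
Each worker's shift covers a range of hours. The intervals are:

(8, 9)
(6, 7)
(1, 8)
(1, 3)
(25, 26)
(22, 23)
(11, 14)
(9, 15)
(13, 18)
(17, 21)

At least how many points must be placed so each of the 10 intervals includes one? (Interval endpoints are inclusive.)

7

Sorted: [1,3] [6,7] [1,8] [8,9] [11,14] [9,15] [13,18] [17,21] [22,23] [25,26]
{[1,3]} hit by 3; {[6,7],[1,8]} hit by 7; {[8,9]} hit by 9; {[11,14],[9,15],[13,18]} hit by 14; {[17,21]} hit by 21; {[22,23]} hit by 23; {[25,26]} hit by 26.
Points: 3, 7, 9, 14, 21, 23, 26 (7 total).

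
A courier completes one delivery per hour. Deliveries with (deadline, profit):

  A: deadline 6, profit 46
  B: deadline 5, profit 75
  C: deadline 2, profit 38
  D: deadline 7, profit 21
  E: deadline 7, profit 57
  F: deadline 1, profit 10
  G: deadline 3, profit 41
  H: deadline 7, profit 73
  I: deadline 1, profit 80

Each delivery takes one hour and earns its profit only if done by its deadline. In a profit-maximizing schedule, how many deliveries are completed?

7

Profit order: I=80 B=75 H=73 E=57 A=46 G=41 C=38 D=21 F=10
Assign: I→slot 1, B→slot 5, H→slot 7, E→slot 6, A→slot 4, G→slot 3, C→slot 2, D skipped, F skipped.
Slots: [1:I] [2:C] [3:G] [4:A] [5:B] [6:E] [7:H]
7 of 9 scheduled.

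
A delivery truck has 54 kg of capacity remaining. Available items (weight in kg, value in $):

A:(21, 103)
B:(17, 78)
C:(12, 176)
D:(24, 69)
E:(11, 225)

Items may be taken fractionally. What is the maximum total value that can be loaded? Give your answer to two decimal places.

Greedy by value/weight ratio, highest first.
Order: E (225/11=20.45) > C (176/12=14.67) > A (103/21=4.90) > B (78/17=4.59) > D (69/24=2.88)
Fill: take E (11 @ 225) → take C (12 @ 176) → take A (21 @ 103) → take 10/17 of B → 45.88; 54/54 used.
Total value = 549.88

549.88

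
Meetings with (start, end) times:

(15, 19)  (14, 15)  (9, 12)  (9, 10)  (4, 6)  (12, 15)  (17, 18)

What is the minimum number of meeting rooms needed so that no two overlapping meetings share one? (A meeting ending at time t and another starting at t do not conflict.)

2

Count concurrent intervals with a sweep; the peak is the room count.
starts: [4, 9, 9, 12, 14, 15, 17]
ends:   [6, 10, 12, 15, 15, 18, 19]
s4→1 e6→0 s9→1 s9→2  — peak 2.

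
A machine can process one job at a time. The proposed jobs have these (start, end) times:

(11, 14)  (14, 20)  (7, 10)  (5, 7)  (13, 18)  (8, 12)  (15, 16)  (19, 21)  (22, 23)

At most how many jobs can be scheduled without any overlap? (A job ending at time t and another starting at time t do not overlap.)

6

Sort by end time and greedily take each interval whose start is ≥ the last chosen end.
Sorted by end: (5,7)  (7,10)  (8,12)  (11,14)  (15,16)  (13,18)  (14,20)  (19,21)  (22,23)
take (5,7); take (7,10); take (11,14); take (15,16); take (19,21); take (22,23).
Selected 6 jobs.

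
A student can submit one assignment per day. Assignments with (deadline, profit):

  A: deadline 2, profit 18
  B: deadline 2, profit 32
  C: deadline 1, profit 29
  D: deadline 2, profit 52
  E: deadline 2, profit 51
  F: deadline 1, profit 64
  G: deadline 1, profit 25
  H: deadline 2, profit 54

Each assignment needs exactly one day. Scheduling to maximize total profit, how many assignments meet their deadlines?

By profit: F(d1,64), H(d2,54), D(d2,52), E(d2,51), B(d2,32), C(d1,29), G(d1,25), A(d2,18)
F→slot 1; H→slot 2; D skipped; E skipped; B skipped; C skipped; G skipped; A skipped.
2 of 8 scheduled.

2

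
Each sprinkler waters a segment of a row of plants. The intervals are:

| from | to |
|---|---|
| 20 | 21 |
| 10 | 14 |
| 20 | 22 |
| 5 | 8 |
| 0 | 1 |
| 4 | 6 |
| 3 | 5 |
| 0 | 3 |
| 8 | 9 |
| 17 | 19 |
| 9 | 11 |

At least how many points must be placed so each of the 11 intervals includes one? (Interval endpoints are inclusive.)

6

Sorted: [0,1] [0,3] [3,5] [4,6] [5,8] [8,9] [9,11] [10,14] [17,19] [20,21] [20,22]
{[0,1],[0,3]} hit by 1; {[3,5],[4,6],[5,8]} hit by 5; {[8,9],[9,11]} hit by 9; {[10,14]} hit by 14; {[17,19]} hit by 19; {[20,21],[20,22]} hit by 21.
Points: 1, 5, 9, 14, 19, 21 (6 total).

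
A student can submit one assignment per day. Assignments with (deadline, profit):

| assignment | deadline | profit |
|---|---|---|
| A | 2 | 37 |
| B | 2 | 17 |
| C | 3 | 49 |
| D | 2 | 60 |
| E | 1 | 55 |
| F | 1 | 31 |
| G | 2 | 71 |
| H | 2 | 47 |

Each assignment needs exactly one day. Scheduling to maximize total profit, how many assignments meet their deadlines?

3

Sort by profit descending; place each in the latest free slot ≤ its deadline.
Profit order: G=71 D=60 E=55 C=49 H=47 A=37 F=31 B=17
Assign: G→slot 2, D→slot 1, E skipped, C→slot 3, H skipped, A skipped, F skipped, B skipped.
Slots: [1:D] [2:G] [3:C]
3 of 8 scheduled.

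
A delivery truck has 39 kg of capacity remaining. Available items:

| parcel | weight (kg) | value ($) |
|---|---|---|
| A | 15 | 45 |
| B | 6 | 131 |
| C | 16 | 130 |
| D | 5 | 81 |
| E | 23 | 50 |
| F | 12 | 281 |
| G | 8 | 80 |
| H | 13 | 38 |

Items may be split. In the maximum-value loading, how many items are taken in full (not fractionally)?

4

Sort by value per unit weight and fill in that order.
Order: F (281/12=23.42) > B (131/6=21.83) > D (81/5=16.20) > G (80/8=10.00) > C (130/16=8.12) > A (45/15=3.00) > H (38/13=2.92) > E (50/23=2.17)
Fill: take F (12 @ 281) → take B (6 @ 131) → take D (5 @ 81) → take G (8 @ 80) → take 8/16 of C → 65.00; 39/39 used.
4 item(s) taken whole; one partial (take 8/16 of C).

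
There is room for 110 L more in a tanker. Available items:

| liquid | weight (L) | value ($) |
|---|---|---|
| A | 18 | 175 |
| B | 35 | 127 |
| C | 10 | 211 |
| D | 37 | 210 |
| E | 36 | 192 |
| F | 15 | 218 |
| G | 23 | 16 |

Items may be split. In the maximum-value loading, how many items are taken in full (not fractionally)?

Greedy by value/weight ratio, highest first.
Order: C (211/10=21.10) > F (218/15=14.53) > A (175/18=9.72) > D (210/37=5.68) > E (192/36=5.33) > B (127/35=3.63) > G (16/23=0.70)
Fill: take C (10 @ 211) → take F (15 @ 218) → take A (18 @ 175) → take D (37 @ 210) → take 30/36 of E → 160.00; 110/110 used.
4 item(s) taken whole; one partial (take 30/36 of E).

4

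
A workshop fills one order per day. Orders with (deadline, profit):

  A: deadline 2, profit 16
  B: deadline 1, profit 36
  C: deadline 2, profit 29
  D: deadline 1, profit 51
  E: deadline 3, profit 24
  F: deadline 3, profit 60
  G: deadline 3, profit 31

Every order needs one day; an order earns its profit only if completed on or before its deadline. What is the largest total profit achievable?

Take jobs in profit order; each goes to the latest open slot no later than its deadline.
Profit order: F=60 D=51 B=36 G=31 C=29 E=24 A=16
Assign: F→slot 3, D→slot 1, B skipped, G→slot 2, C skipped, E skipped, A skipped.
Slots: [1:D] [2:G] [3:F]
Profit = 51 + 31 + 60 = 142

142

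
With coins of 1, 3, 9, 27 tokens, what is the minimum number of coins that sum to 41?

5

Use the largest denomination that fits, subtract, and repeat.
41 = 1×27 + 1×9 + 1×3 + 2×1
Total coins = 1 + 1 + 1 + 2 = 5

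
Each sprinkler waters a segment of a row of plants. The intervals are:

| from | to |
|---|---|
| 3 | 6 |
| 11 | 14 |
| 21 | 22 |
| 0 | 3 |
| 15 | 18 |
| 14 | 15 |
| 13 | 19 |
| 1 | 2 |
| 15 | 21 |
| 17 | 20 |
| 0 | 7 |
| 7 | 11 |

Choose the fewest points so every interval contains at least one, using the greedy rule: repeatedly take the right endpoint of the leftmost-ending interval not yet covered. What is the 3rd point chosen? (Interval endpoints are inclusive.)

Sorted: [1,2] [0,3] [3,6] [0,7] [7,11] [11,14] [14,15] [15,18] [13,19] [17,20] [15,21] [21,22]
{[1,2],[0,3]} hit by 2; {[3,6],[0,7]} hit by 6; {[7,11],[11,14]} hit by 11; {[14,15],[15,18],[13,19]} hit by 15; {[17,20],[15,21]} hit by 20; {[21,22]} hit by 22.
Points: 2, 6, 11, 15, 20, 22 (6 total).

11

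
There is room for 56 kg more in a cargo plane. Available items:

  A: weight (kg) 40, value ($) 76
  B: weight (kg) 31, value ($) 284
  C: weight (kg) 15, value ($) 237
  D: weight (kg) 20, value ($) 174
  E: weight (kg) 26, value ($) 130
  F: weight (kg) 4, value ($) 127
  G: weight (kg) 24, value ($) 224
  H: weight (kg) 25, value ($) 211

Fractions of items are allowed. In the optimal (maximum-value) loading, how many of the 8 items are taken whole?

Ratios (sorted): F 31.75, C 15.80, G 9.33, B 9.16, D 8.70, H 8.44, E 5.00, A 1.90
take F (4 @ 127); take C (15 @ 237); take G (24 @ 224); take 13/31 of B → 119.10. Capacity used 56/56.
3 item(s) taken whole; one partial (take 13/31 of B).

3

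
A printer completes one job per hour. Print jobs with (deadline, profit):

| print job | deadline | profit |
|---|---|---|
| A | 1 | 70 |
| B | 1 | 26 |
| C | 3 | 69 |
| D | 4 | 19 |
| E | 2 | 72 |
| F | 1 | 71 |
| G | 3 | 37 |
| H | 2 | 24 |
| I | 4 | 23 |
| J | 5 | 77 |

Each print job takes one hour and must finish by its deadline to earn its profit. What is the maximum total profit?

Profit order: J=77 E=72 F=71 A=70 C=69 G=37 B=26 H=24 I=23 D=19
Assign: J→slot 5, E→slot 2, F→slot 1, A skipped, C→slot 3, G skipped, B skipped, H skipped, I→slot 4, D skipped.
Slots: [1:F] [2:E] [3:C] [4:I] [5:J]
Profit = 71 + 72 + 69 + 23 + 77 = 312

312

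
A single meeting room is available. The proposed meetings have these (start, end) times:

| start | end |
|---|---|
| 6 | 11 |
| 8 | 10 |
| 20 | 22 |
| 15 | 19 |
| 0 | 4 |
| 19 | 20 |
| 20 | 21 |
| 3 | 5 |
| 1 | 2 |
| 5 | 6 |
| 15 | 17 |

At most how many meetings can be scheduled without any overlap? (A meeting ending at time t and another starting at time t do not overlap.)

Order by finish time; keep every interval that doesn't clash with the previous kept one.
By end time: (1,2), (0,4), (3,5), (5,6), (8,10), (6,11), (15,17), (15,19), (19,20), (20,21), (20,22).
Pick (1,2); next start ≥ 2 → (3,5); next start ≥ 5 → (5,6); next start ≥ 6 → (8,10); next start ≥ 10 → (15,17); next start ≥ 17 → (19,20); next start ≥ 20 → (20,21).
Selected 7 meetings.

7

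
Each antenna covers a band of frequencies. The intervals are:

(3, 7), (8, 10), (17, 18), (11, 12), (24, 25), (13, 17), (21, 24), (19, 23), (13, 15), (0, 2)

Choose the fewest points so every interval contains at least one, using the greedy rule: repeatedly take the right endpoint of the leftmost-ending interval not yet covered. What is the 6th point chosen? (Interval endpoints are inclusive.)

18

By right end: [0,2]  [3,7]  [8,10]  [11,12]  [13,15]  [13,17]  [17,18]  [19,23]  [21,24]  [24,25]
[0,2] uncovered → point at 2; [3,7] uncovered → point at 7; [8,10] uncovered → point at 10; [11,12] uncovered → point at 12; [13,15] uncovered → point at 15; [17,18] uncovered → point at 18; [19,23] uncovered → point at 23; [24,25] uncovered → point at 25.
Points: 2, 7, 10, 12, 15, 18, 23, 25 (8 total).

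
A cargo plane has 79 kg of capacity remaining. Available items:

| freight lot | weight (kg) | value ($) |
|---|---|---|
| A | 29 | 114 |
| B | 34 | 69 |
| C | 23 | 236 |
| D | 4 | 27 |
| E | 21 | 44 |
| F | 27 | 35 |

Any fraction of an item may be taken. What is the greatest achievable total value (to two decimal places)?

425.06

Sort by value per unit weight and fill in that order.
Order: C (236/23=10.26) > D (27/4=6.75) > A (114/29=3.93) > E (44/21=2.10) > B (69/34=2.03) > F (35/27=1.30)
Fill: take C (23 @ 236) → take D (4 @ 27) → take A (29 @ 114) → take E (21 @ 44) → take 2/34 of B → 4.06; 79/79 used.
Total value = 425.06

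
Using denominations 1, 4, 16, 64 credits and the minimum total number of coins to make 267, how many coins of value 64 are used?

4

Use the largest denomination that fits, subtract, and repeat.
267 − 4×64→11 − 2×4→3 − 3×1→0
Count of 64: 4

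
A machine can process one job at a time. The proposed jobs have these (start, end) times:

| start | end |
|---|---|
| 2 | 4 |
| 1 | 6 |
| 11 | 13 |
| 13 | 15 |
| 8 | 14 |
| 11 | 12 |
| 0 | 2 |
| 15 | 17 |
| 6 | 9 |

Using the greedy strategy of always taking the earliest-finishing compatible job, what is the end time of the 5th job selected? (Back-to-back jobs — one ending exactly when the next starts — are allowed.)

Order by finish time; keep every interval that doesn't clash with the previous kept one.
Sorted by end: (0,2)  (2,4)  (1,6)  (6,9)  (11,12)  (11,13)  (8,14)  (13,15)  (15,17)
take (0,2); take (2,4); take (6,9); take (11,12); take (13,15); take (15,17).
Selected: (0,2) (2,4) (6,9) (11,12) (13,15) (15,17)

15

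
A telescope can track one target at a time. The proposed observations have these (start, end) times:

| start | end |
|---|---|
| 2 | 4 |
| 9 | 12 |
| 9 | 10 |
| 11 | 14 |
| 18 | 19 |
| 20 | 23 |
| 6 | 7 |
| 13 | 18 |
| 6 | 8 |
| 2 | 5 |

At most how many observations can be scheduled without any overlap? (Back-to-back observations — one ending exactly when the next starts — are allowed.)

By end time: (2,4), (2,5), (6,7), (6,8), (9,10), (9,12), (11,14), (13,18), (18,19), (20,23).
Pick (2,4); next start ≥ 4 → (6,7); next start ≥ 7 → (9,10); next start ≥ 10 → (11,14); next start ≥ 14 → (18,19); next start ≥ 19 → (20,23).
Selected 6 observations.

6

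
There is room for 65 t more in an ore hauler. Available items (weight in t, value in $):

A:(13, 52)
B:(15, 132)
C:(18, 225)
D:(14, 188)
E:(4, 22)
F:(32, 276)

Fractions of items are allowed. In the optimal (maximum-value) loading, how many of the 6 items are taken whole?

3

Sort by value per unit weight and fill in that order.
Order: D (188/14=13.43) > C (225/18=12.50) > B (132/15=8.80) > F (276/32=8.62) > E (22/4=5.50) > A (52/13=4.00)
Fill: take D (14 @ 188) → take C (18 @ 225) → take B (15 @ 132) → take 18/32 of F → 155.25; 65/65 used.
3 item(s) taken whole; one partial (take 18/32 of F).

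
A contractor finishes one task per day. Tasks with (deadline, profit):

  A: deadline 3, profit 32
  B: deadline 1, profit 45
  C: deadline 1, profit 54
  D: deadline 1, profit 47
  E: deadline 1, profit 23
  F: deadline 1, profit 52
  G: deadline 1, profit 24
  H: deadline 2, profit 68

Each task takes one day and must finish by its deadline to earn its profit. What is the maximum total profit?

154

Sort by profit descending; place each in the latest free slot ≤ its deadline.
By profit: H(d2,68), C(d1,54), F(d1,52), D(d1,47), B(d1,45), A(d3,32), G(d1,24), E(d1,23)
H→slot 2; C→slot 1; F skipped; D skipped; B skipped; A→slot 3; G skipped; E skipped.
Profit = 54 + 68 + 32 = 154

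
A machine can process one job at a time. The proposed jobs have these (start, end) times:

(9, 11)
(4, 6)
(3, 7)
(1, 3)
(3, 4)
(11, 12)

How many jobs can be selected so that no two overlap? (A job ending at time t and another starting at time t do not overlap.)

5

Greedy by earliest finish: after sorting by end time, pick each interval compatible with the last pick.
Sorted by end: (1,3)  (3,4)  (4,6)  (3,7)  (9,11)  (11,12)
take (1,3); take (3,4); take (4,6); skip (3,7); take (9,11); take (11,12).
Selected 5 jobs.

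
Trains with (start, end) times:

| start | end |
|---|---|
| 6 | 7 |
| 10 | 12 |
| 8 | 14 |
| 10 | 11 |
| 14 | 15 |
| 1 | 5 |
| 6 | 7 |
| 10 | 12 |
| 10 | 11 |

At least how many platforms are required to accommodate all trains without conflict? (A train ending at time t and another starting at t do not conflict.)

5

Count concurrent intervals with a sweep; the peak is the room count.
starts: [1, 6, 6, 8, 10, 10, 10, 10, 14]
ends:   [5, 7, 7, 11, 11, 12, 12, 14, 15]
s1→1 e5→0 s6→1 s6→2 e7→1 e7→0 s8→1 s10→2 s10→3 s10→4 s10→5  — peak 5.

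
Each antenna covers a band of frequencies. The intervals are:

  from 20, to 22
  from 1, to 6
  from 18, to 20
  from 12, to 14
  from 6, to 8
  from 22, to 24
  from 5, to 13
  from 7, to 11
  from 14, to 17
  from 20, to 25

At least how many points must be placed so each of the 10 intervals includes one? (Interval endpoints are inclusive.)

5

Sort by right endpoint; whenever an interval is uncovered, place a point at its right end.
By right end: [1,6]  [6,8]  [7,11]  [5,13]  [12,14]  [14,17]  [18,20]  [20,22]  [22,24]  [20,25]
[1,6] uncovered → point at 6; [7,11] uncovered → point at 11; [12,14] uncovered → point at 14; [18,20] uncovered → point at 20; [22,24] uncovered → point at 24.
Points: 6, 11, 14, 20, 24 (5 total).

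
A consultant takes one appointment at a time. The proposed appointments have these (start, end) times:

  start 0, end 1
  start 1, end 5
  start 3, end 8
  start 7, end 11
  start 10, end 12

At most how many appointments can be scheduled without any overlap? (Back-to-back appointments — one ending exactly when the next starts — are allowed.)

3

Sort by end time and greedily take each interval whose start is ≥ the last chosen end.
Sorted by end: (0,1)  (1,5)  (3,8)  (7,11)  (10,12)
take (0,1); take (1,5); take (7,11); skip (10,12).
Selected 3 appointments.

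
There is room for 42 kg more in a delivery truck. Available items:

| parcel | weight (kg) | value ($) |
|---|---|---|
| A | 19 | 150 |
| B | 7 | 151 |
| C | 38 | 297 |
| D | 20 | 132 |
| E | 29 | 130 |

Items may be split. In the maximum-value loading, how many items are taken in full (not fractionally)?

2

Ratios (sorted): B 21.57, A 7.89, C 7.82, D 6.60, E 4.48
take B (7 @ 151); take A (19 @ 150); take 16/38 of C → 125.05. Capacity used 42/42.
2 item(s) taken whole; one partial (take 16/38 of C).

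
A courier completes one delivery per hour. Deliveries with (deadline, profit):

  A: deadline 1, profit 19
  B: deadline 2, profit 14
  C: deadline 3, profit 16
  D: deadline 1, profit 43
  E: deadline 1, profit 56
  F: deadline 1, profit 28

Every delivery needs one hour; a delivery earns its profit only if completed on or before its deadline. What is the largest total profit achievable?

Sort by profit descending; place each in the latest free slot ≤ its deadline.
By profit: E(d1,56), D(d1,43), F(d1,28), A(d1,19), C(d3,16), B(d2,14)
E→slot 1; D skipped; F skipped; A skipped; C→slot 3; B→slot 2.
Profit = 56 + 14 + 16 = 86

86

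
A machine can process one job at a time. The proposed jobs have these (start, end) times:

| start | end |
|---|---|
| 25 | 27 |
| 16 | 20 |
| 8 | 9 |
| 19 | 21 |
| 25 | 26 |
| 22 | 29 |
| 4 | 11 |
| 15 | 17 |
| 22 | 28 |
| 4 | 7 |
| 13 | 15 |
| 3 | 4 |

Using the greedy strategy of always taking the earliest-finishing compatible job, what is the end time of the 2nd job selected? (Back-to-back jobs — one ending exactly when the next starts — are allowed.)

Greedy by earliest finish: after sorting by end time, pick each interval compatible with the last pick.
By end time: (3,4), (4,7), (8,9), (4,11), (13,15), (15,17), (16,20), (19,21), (25,26), (25,27), (22,28), (22,29).
Pick (3,4); next start ≥ 4 → (4,7); next start ≥ 7 → (8,9); next start ≥ 9 → (13,15); next start ≥ 15 → (15,17); next start ≥ 17 → (19,21); next start ≥ 21 → (25,26).
Selected: (3,4) (4,7) (8,9) (13,15) (15,17) (19,21) (25,26)

7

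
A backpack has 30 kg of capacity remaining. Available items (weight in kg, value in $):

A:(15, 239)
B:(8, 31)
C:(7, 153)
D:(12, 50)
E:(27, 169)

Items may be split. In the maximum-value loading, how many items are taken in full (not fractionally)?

Order: C (153/7=21.86) > A (239/15=15.93) > E (169/27=6.26) > D (50/12=4.17) > B (31/8=3.88)
Fill: take C (7 @ 153) → take A (15 @ 239) → take 8/27 of E → 50.07; 30/30 used.
2 item(s) taken whole; one partial (take 8/27 of E).

2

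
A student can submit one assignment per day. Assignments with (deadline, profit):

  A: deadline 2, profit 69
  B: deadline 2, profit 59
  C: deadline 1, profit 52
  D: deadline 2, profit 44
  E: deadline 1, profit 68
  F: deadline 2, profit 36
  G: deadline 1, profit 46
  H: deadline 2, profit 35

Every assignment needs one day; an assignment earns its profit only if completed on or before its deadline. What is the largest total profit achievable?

Sort by profit descending; place each in the latest free slot ≤ its deadline.
Profit order: A=69 E=68 B=59 C=52 G=46 D=44 F=36 H=35
Assign: A→slot 2, E→slot 1, B skipped, C skipped, G skipped, D skipped, F skipped, H skipped.
Slots: [1:E] [2:A]
Profit = 68 + 69 = 137

137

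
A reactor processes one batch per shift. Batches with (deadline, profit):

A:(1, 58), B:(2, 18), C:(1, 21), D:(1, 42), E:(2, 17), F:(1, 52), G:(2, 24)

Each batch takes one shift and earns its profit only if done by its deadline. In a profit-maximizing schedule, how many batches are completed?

2

Sort by profit descending; place each in the latest free slot ≤ its deadline.
By profit: A(d1,58), F(d1,52), D(d1,42), G(d2,24), C(d1,21), B(d2,18), E(d2,17)
A→slot 1; F skipped; D skipped; G→slot 2; C skipped; B skipped; E skipped.
2 of 7 scheduled.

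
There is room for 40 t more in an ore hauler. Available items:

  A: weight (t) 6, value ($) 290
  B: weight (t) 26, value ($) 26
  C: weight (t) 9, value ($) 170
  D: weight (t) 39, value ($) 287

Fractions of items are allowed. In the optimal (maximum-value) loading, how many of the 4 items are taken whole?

2

Greedy by value/weight ratio, highest first.
Ratios (sorted): A 48.33, C 18.89, D 7.36, B 1.00
take A (6 @ 290); take C (9 @ 170); take 25/39 of D → 183.97. Capacity used 40/40.
2 item(s) taken whole; one partial (take 25/39 of D).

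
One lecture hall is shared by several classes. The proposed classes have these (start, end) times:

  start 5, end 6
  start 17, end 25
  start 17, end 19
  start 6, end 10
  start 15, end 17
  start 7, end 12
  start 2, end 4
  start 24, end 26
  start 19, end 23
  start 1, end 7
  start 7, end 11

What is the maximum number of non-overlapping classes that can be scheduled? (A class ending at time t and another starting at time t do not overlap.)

7

By end time: (2,4), (5,6), (1,7), (6,10), (7,11), (7,12), (15,17), (17,19), (19,23), (17,25), (24,26).
Pick (2,4); next start ≥ 4 → (5,6); next start ≥ 6 → (6,10); next start ≥ 10 → (15,17); next start ≥ 17 → (17,19); next start ≥ 19 → (19,23); next start ≥ 23 → (24,26).
Selected 7 classes.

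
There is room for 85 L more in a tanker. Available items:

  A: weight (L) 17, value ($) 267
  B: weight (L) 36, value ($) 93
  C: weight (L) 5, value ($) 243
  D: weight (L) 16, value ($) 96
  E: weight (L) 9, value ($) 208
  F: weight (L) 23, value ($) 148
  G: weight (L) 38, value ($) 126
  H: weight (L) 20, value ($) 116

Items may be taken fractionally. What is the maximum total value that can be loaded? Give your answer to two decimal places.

Order: C (243/5=48.60) > E (208/9=23.11) > A (267/17=15.71) > F (148/23=6.43) > D (96/16=6.00) > H (116/20=5.80) > G (126/38=3.32) > B (93/36=2.58)
Fill: take C (5 @ 243) → take E (9 @ 208) → take A (17 @ 267) → take F (23 @ 148) → take D (16 @ 96) → take 15/20 of H → 87.00; 85/85 used.
Total value = 1049.00

1049.00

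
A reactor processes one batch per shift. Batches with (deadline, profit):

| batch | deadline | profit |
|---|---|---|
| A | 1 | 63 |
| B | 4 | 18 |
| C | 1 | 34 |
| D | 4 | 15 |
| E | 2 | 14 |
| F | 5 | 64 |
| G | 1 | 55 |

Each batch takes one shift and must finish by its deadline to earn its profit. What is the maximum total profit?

Profit order: F=64 A=63 G=55 C=34 B=18 D=15 E=14
Assign: F→slot 5, A→slot 1, G skipped, C skipped, B→slot 4, D→slot 3, E→slot 2.
Slots: [1:A] [2:E] [3:D] [4:B] [5:F]
Profit = 63 + 14 + 15 + 18 + 64 = 174

174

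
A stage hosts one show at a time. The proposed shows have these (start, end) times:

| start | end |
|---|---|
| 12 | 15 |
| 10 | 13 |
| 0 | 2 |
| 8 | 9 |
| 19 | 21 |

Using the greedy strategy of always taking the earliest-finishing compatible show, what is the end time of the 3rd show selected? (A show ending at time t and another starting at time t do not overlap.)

Order by finish time; keep every interval that doesn't clash with the previous kept one.
By end time: (0,2), (8,9), (10,13), (12,15), (19,21).
Pick (0,2); next start ≥ 2 → (8,9); next start ≥ 9 → (10,13); next start ≥ 13 → (19,21).
Selected: (0,2) (8,9) (10,13) (19,21)

13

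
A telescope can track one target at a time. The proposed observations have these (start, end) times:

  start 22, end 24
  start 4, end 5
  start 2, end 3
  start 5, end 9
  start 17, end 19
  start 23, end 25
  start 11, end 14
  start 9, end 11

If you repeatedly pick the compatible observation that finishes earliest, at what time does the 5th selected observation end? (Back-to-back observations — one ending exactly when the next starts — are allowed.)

Sorted by end: (2,3)  (4,5)  (5,9)  (9,11)  (11,14)  (17,19)  (22,24)  (23,25)
take (2,3); take (4,5); take (5,9); take (9,11); take (11,14); take (17,19); take (22,24).
Selected: (2,3) (4,5) (5,9) (9,11) (11,14) (17,19) (22,24)

14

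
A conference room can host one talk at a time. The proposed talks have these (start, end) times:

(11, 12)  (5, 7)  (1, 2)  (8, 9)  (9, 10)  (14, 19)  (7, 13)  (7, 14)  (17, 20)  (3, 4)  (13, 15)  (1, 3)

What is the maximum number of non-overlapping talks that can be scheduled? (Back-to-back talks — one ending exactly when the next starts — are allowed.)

8

Sorted by end: (1,2)  (1,3)  (3,4)  (5,7)  (8,9)  (9,10)  (11,12)  (7,13)  (7,14)  (13,15)  (14,19)  (17,20)
take (1,2); take (3,4); take (5,7); take (8,9); take (9,10); take (11,12); skip (7,13); skip (7,14); take (13,15); take (17,20).
Selected 8 talks.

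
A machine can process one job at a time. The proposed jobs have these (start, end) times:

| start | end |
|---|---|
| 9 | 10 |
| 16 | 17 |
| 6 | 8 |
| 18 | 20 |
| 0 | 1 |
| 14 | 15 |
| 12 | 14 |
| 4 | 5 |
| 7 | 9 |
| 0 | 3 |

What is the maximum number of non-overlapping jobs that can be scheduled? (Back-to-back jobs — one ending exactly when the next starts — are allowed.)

8

Sort by end time and greedily take each interval whose start is ≥ the last chosen end.
By end time: (0,1), (0,3), (4,5), (6,8), (7,9), (9,10), (12,14), (14,15), (16,17), (18,20).
Pick (0,1); next start ≥ 1 → (4,5); next start ≥ 5 → (6,8); next start ≥ 8 → (9,10); next start ≥ 10 → (12,14); next start ≥ 14 → (14,15); next start ≥ 15 → (16,17); next start ≥ 17 → (18,20).
Selected 8 jobs.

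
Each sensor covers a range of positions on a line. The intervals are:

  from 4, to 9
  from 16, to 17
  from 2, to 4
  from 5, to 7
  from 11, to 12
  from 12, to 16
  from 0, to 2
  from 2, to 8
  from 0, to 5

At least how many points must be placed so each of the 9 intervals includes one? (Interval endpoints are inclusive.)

4

Sorted: [0,2] [2,4] [0,5] [5,7] [2,8] [4,9] [11,12] [12,16] [16,17]
{[0,2],[2,4],[0,5]} hit by 2; {[5,7],[2,8],[4,9]} hit by 7; {[11,12],[12,16]} hit by 12; {[16,17]} hit by 17.
Points: 2, 7, 12, 17 (4 total).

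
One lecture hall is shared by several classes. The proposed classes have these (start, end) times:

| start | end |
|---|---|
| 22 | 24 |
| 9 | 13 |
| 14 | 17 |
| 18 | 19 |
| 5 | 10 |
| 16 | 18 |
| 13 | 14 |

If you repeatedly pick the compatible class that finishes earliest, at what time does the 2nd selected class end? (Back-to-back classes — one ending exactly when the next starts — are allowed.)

By end time: (5,10), (9,13), (13,14), (14,17), (16,18), (18,19), (22,24).
Pick (5,10); next start ≥ 10 → (13,14); next start ≥ 14 → (14,17); next start ≥ 17 → (18,19); next start ≥ 19 → (22,24).
Selected: (5,10) (13,14) (14,17) (18,19) (22,24)

14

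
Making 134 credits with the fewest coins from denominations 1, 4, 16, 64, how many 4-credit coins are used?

1

Use the largest denomination that fits, subtract, and repeat.
134 = 2×64 + 1×4 + 2×1
Count of 4: 1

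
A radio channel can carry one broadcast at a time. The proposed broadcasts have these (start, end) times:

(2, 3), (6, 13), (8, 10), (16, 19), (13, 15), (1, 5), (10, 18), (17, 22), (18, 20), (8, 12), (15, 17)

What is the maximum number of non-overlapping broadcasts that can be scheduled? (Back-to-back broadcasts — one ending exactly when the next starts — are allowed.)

Sorted by end: (2,3)  (1,5)  (8,10)  (8,12)  (6,13)  (13,15)  (15,17)  (10,18)  (16,19)  (18,20)  (17,22)
take (2,3); take (8,10); skip (8,12); take (13,15); take (15,17); skip (10,18); skip (16,19); take (18,20).
Selected 5 broadcasts.

5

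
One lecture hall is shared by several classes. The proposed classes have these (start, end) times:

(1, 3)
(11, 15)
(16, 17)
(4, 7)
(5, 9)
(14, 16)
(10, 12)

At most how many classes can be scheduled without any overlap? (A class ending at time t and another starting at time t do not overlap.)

5

Sorted by end: (1,3)  (4,7)  (5,9)  (10,12)  (11,15)  (14,16)  (16,17)
take (1,3); take (4,7); skip (5,9); take (10,12); take (14,16); take (16,17).
Selected 5 classes.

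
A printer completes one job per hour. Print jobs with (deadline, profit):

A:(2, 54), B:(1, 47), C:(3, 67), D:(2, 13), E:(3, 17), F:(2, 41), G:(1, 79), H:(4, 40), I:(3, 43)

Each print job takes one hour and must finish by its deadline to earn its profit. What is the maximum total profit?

By profit: G(d1,79), C(d3,67), A(d2,54), B(d1,47), I(d3,43), F(d2,41), H(d4,40), E(d3,17), D(d2,13)
G→slot 1; C→slot 3; A→slot 2; B skipped; I skipped; F skipped; H→slot 4; E skipped; D skipped.
Profit = 79 + 54 + 67 + 40 = 240

240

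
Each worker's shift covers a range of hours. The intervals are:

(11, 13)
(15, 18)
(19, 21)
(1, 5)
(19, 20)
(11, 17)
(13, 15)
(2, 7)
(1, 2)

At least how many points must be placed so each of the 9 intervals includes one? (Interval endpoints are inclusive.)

By right end: [1,2]  [1,5]  [2,7]  [11,13]  [13,15]  [11,17]  [15,18]  [19,20]  [19,21]
[1,2] uncovered → point at 2; [11,13] uncovered → point at 13; [15,18] uncovered → point at 18; [19,20] uncovered → point at 20.
Points: 2, 13, 18, 20 (4 total).

4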